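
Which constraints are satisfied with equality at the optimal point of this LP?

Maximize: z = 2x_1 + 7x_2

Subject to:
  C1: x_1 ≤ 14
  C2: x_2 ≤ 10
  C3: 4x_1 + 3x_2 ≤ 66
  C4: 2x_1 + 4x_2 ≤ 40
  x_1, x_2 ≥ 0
Optimal: x_1 = 0, x_2 = 10
Binding: C2, C4, x_1 ≥ 0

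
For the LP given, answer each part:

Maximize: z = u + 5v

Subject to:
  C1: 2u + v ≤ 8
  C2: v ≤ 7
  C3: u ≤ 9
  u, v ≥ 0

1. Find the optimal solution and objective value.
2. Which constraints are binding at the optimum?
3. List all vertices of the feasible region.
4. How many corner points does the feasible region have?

1. u = 0.5, v = 7, z = 35.5
2. C1, C2
3. (0, 0), (4, 0), (0.5, 7), (0, 7)
4. 4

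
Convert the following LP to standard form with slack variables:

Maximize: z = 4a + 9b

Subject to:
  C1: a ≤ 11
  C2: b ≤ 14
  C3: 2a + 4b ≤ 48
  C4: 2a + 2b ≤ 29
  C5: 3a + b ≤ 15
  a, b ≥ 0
max z = 4a + 9b

s.t.
  a + s1 = 11
  b + s2 = 14
  2a + 4b + s3 = 48
  2a + 2b + s4 = 29
  3a + b + s5 = 15
  a, b, s1, s2, s3, s4, s5 ≥ 0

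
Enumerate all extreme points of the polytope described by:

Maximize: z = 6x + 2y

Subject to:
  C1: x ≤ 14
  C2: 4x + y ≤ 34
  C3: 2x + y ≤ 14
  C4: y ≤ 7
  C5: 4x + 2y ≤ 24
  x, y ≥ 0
Each vertex is the intersection of two constraint boundaries that also satisfies all remaining constraints:
  x = 0 and y = 0 → (0, 0)
  4x + 2y = 24 and y = 0 → (6, 0)
  y = 7 and 4x + 2y = 24 → (2.5, 7)
  y = 7 and x = 0 → (0, 7)

Vertices: (0, 0), (6, 0), (2.5, 7), (0, 7)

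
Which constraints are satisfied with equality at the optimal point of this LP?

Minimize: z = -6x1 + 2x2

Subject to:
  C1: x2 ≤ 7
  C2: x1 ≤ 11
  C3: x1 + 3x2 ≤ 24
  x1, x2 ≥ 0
Optimal: x1 = 11, x2 = 0
Slack at optimum:
  C1: slack = 7
  C2: slack = 0 (binding)
  C3: slack = 13
  x1 ≥ 0: x1 = 11
  x2 ≥ 0: x2 = 0 (binding)
Binding constraints: C2, x2 ≥ 0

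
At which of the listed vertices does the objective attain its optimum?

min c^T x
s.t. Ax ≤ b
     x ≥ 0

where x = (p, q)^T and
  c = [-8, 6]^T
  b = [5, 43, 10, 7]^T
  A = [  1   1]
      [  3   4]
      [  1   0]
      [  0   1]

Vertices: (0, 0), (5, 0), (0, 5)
(5, 0) with z = -40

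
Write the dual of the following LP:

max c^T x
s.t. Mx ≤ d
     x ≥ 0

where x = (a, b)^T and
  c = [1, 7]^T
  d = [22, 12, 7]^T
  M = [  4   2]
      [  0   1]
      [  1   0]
Minimize: z = 22y1 + 12y2 + 7y3

Subject to:
  C1: -4y1 - y3 ≤ -1
  C2: -2y1 - y2 ≤ -7
  y1, y2, y3 ≥ 0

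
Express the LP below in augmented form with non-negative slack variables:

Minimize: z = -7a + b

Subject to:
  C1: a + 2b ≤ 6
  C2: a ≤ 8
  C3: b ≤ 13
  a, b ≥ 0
min z = -7a + b

s.t.
  a + 2b + s1 = 6
  a + s2 = 8
  b + s3 = 13
  a, b, s1, s2, s3 ≥ 0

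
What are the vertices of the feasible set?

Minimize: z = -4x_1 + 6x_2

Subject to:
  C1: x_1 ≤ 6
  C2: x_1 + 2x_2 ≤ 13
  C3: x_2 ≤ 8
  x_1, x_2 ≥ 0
Each vertex is the intersection of two constraint boundaries that also satisfies all remaining constraints:
  x_1 = 0 and x_2 = 0 → (0, 0)
  x_1 = 6 and x_2 = 0 → (6, 0)
  x_1 = 6 and x_1 + 2x_2 = 13 → (6, 3.5)
  x_1 + 2x_2 = 13 and x_1 = 0 → (0, 6.5)

Vertices: (0, 0), (6, 0), (6, 3.5), (0, 6.5)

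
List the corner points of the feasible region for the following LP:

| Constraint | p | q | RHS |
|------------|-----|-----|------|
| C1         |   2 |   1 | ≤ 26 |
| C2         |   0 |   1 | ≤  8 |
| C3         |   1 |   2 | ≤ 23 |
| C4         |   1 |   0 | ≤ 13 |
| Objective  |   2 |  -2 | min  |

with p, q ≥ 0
Each vertex is the intersection of two constraint boundaries that also satisfies all remaining constraints:
  p = 0 and q = 0 → (0, 0)
  2p + q = 26 and p = 13 → (13, 0)
  2p + q = 26 and p + 2q = 23 → (9.667, 6.667)
  q = 8 and p + 2q = 23 → (7, 8)
  q = 8 and p = 0 → (0, 8)

Vertices: (0, 0), (13, 0), (9.667, 6.667), (7, 8), (0, 8)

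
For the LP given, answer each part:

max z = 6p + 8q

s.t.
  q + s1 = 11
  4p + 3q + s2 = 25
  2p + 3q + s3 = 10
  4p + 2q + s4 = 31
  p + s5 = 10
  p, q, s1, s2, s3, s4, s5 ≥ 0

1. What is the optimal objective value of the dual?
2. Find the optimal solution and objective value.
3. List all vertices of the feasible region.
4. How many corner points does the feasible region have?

1. 30 (by strong duality, equal to the primal optimum)
2. p = 5, q = 0, z = 30
3. (0, 0), (5, 0), (0, 3.333)
4. 3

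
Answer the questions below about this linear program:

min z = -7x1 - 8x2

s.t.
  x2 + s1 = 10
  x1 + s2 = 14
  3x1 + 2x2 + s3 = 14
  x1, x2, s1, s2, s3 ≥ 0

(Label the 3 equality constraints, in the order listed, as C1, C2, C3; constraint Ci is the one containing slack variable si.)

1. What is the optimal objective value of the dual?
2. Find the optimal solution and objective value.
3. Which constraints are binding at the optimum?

1. -56 (by strong duality, equal to the primal optimum)
2. x1 = 0, x2 = 7, z = -56
3. C3, x1 ≥ 0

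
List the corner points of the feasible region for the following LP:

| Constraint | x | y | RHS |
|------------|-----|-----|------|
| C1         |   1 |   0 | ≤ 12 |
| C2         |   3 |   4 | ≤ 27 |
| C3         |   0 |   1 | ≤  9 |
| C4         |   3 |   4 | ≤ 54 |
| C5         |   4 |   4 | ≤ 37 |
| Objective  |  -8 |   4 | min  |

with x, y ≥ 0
Each vertex is the intersection of two constraint boundaries that also satisfies all remaining constraints:
  x = 0 and y = 0 → (0, 0)
  3x + 4y = 27 and y = 0 → (9, 0)
  3x + 4y = 27 and x = 0 → (0, 6.75)

Vertices: (0, 0), (9, 0), (0, 6.75)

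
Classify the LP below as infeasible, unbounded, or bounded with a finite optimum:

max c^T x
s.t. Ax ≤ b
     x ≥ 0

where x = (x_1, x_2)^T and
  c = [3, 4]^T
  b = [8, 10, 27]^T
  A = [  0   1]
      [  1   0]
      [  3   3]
The point (1, 8) satisfies every constraint, so the LP is feasible; the constraints give x_1 ≤ 10 and x_2 ≤ 8, which with x_1, x_2 ≥ 0 keep the feasible region inside a bounded box. A feasible, bounded LP attains a finite optimum at a vertex.

Evaluating z = 3x_1 + 4x_2 at each vertex:
  (0, 0): z = 0
  (9, 0): z = 27
  (1, 8): z = 35
  (0, 8): z = 32

Feasible with finite optimum z* = 35 at (1, 8).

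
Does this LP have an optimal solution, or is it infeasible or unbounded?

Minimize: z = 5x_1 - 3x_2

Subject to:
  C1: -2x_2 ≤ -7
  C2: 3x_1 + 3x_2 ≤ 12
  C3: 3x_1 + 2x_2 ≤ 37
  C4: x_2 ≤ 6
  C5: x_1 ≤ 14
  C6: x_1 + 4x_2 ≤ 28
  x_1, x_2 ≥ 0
The point (0, 4) satisfies every constraint, so the LP is feasible; the constraints give x_1 ≤ 14 and x_2 ≤ 6, which with x_1, x_2 ≥ 0 keep the feasible region inside a bounded box. A feasible, bounded LP attains a finite optimum at a vertex.

The LP has an optimal solution: (0, 4) with z = -12.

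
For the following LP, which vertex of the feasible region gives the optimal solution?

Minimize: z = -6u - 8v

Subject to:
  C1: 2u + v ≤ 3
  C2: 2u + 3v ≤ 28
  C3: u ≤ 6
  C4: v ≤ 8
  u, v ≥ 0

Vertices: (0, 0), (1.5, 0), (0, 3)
Evaluating z = -6u - 8v at each vertex:
  (0, 0): z = 0
  (1.5, 0): z = -9
  (0, 3): z = -24

The smallest value is z = -24, attained at (0, 3).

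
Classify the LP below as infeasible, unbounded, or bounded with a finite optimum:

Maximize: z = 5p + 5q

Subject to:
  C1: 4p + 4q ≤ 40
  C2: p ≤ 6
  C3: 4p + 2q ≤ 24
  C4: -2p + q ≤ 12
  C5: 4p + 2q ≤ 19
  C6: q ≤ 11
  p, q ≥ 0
The point (0, 9.5) satisfies every constraint, so the LP is feasible; the constraints give p ≤ 6 and q ≤ 11, which with p, q ≥ 0 keep the feasible region inside a bounded box. A feasible, bounded LP attains a finite optimum at a vertex.

Bounded optimum: z* = 47.5 at (0, 9.5).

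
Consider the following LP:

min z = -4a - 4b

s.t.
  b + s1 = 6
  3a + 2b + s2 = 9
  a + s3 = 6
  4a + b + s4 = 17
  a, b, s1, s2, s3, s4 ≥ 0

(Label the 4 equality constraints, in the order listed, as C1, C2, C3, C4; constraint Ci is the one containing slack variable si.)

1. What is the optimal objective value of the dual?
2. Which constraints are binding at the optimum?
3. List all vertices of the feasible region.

1. -18 (by strong duality, equal to the primal optimum)
2. C2, a ≥ 0
3. (0, 0), (3, 0), (0, 4.5)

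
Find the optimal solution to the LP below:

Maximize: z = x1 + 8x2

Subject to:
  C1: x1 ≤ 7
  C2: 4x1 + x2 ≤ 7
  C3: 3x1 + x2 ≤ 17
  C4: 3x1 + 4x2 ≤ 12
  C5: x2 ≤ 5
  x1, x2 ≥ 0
Each vertex is the intersection of two constraint boundaries that also satisfies all remaining constraints:
  x1 = 0 and x2 = 0 → (0, 0)
  4x1 + x2 = 7 and x2 = 0 → (1.75, 0)
  4x1 + x2 = 7 and 3x1 + 4x2 = 12 → (1.231, 2.077)
  3x1 + 4x2 = 12 and x1 = 0 → (0, 3)

Evaluating z = x1 + 8x2 at each vertex:
  (0, 0): z = 0
  (1.75, 0): z = 1.75
  (1.231, 2.077): z = 17.85
  (0, 3): z = 24

The maximum is at (0, 3) with z = 24.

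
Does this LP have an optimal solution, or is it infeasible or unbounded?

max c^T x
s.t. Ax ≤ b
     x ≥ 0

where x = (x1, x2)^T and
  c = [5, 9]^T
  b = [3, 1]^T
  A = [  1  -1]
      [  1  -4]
Feasible point: (0, 0) satisfies every constraint, so the LP is feasible.
Direction d = (0, 1): for each constraint row a, a·d ≤ 0 —
  (1)(0) + (-1)(1) = -1 ≤ 0
  (1)(0) + (-4)(1) = -4 ≤ 0
and d ≥ 0, so (0, 0) + t·d stays feasible for every t ≥ 0. Along this ray z = 5x1 + 9x2 changes by 9 per unit t, so z → +∞.

Unbounded — the objective can increase without bound over the feasible region.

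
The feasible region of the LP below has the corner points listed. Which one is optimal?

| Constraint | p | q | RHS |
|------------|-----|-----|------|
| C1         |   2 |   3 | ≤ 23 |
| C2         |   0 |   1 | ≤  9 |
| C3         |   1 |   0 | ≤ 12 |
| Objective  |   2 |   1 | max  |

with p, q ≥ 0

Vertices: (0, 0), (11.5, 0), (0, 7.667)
(11.5, 0) with z = 23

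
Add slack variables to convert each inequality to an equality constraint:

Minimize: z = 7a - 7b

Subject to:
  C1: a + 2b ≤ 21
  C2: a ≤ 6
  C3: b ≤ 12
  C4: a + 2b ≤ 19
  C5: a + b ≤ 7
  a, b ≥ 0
min z = 7a - 7b

s.t.
  a + 2b + s1 = 21
  a + s2 = 6
  b + s3 = 12
  a + 2b + s4 = 19
  a + b + s5 = 7
  a, b, s1, s2, s3, s4, s5 ≥ 0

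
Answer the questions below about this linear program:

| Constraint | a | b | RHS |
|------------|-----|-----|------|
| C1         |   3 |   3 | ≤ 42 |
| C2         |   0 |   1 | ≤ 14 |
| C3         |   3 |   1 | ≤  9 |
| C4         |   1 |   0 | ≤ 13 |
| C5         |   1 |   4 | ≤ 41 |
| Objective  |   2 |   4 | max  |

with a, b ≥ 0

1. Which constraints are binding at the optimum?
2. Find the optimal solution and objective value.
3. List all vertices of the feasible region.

1. C3, a ≥ 0
2. a = 0, b = 9, z = 36
3. (0, 0), (3, 0), (0, 9)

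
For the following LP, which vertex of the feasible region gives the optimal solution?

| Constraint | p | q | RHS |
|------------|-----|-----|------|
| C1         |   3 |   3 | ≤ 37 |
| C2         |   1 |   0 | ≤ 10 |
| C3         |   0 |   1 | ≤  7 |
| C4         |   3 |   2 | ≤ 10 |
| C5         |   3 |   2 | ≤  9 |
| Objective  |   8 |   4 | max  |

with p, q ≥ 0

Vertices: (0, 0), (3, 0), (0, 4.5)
Evaluating z = 8p + 4q at each vertex:
  (0, 0): z = 0
  (3, 0): z = 24
  (0, 4.5): z = 18

The largest value is z = 24, attained at (3, 0).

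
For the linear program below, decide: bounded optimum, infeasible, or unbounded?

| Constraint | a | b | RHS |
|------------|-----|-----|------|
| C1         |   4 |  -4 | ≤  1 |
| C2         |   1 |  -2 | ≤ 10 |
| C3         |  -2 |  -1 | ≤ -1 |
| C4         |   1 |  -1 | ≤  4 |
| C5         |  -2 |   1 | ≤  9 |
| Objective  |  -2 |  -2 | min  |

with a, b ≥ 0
Feasible point: (0, 1) satisfies every constraint, so the LP is feasible.
Direction d = (1, 1): for each constraint row a, a·d ≤ 0 —
  (4)(1) + (-4)(1) = 0 ≤ 0
  (1)(1) + (-2)(1) = -1 ≤ 0
  (-2)(1) + (-1)(1) = -3 ≤ 0
  (1)(1) + (-1)(1) = 0 ≤ 0
  (-2)(1) + (1)(1) = -1 ≤ 0
and d ≥ 0, so (0, 1) + t·d stays feasible for every t ≥ 0. Along this ray z = -2a - 2b changes by -4 per unit t, so z → −∞.

Unbounded: there is a feasible ray along which z → −∞.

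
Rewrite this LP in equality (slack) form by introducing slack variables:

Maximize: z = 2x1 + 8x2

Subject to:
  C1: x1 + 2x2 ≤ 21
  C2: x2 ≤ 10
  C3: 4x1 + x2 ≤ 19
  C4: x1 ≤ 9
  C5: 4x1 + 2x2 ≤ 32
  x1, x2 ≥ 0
max z = 2x1 + 8x2

s.t.
  x1 + 2x2 + s1 = 21
  x2 + s2 = 10
  4x1 + x2 + s3 = 19
  x1 + s4 = 9
  4x1 + 2x2 + s5 = 32
  x1, x2, s1, s2, s3, s4, s5 ≥ 0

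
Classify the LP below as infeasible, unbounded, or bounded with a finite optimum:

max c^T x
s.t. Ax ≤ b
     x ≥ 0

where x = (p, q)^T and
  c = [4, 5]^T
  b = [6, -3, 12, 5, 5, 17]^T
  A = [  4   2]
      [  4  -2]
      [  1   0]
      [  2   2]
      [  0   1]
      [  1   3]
The point (0, 2.5) satisfies every constraint, so the LP is feasible; the constraints give p ≤ 12 and q ≤ 5, which with p, q ≥ 0 keep the feasible region inside a bounded box. A feasible, bounded LP attains a finite optimum at a vertex.

Evaluating z = 4p + 5q at each vertex:
  (0, 1.5): z = 7.5
  (0.3333, 2.167): z = 12.17
  (0, 2.5): z = 12.5

Feasible with finite optimum z* = 12.5 at (0, 2.5).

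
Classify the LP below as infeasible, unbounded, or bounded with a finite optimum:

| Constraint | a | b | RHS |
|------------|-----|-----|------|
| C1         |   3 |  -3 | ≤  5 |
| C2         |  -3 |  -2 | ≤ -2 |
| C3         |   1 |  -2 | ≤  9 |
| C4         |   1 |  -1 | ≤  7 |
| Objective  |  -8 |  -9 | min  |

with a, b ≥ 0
Feasible point: (0, 1) satisfies every constraint, so the LP is feasible.
Direction d = (0, 1): for each constraint row a, a·d ≤ 0 —
  (3)(0) + (-3)(1) = -3 ≤ 0
  (-3)(0) + (-2)(1) = -2 ≤ 0
  (1)(0) + (-2)(1) = -2 ≤ 0
  (1)(0) + (-1)(1) = -1 ≤ 0
and d ≥ 0, so (0, 1) + t·d stays feasible for every t ≥ 0. Along this ray z = -8a - 9b changes by -9 per unit t, so z → −∞.

The LP is unbounded; z can be made arbitrarily small.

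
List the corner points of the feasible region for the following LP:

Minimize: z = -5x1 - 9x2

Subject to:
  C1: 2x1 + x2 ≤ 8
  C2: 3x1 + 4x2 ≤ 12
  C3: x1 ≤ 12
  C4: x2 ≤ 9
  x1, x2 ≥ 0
Each vertex is the intersection of two constraint boundaries that also satisfies all remaining constraints:
  x1 = 0 and x2 = 0 → (0, 0)
  2x1 + x2 = 8 and 3x1 + 4x2 = 12 → (4, 0)
  3x1 + 4x2 = 12 and x1 = 0 → (0, 3)

Vertices: (0, 0), (4, 0), (0, 3)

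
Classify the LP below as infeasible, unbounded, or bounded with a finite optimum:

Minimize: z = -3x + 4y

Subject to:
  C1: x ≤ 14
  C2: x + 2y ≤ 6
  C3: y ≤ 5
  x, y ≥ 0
The point (6, 0) satisfies every constraint, so the LP is feasible; the constraints give x ≤ 14 and y ≤ 5, which with x, y ≥ 0 keep the feasible region inside a bounded box. A feasible, bounded LP attains a finite optimum at a vertex.

Evaluating z = -3x + 4y at each vertex:
  (0, 0): z = 0
  (6, 0): z = -18
  (0, 3): z = 12

Bounded optimum: z* = -18 at (6, 0).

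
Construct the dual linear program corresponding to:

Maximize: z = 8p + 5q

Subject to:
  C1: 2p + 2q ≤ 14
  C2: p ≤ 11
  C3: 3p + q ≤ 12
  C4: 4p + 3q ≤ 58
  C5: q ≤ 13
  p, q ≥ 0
Minimize: z = 14y1 + 11y2 + 12y3 + 58y4 + 13y5

Subject to:
  C1: -2y1 - y2 - 3y3 - 4y4 ≤ -8
  C2: -2y1 - y3 - 3y4 - y5 ≤ -5
  y1, y2, y3, y4, y5 ≥ 0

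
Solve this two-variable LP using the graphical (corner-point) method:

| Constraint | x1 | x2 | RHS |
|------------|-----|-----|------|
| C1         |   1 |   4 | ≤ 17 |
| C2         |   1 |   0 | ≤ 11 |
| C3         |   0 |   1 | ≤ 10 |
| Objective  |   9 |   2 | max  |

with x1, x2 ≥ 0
x1 = 11, x2 = 1.5, z = 102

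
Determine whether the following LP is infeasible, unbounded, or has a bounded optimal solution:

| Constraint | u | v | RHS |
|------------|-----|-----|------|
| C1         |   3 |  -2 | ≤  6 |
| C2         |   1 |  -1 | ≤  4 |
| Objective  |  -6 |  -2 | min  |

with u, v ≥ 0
Feasible point: (0, 0) satisfies every constraint, so the LP is feasible.
Direction d = (0, 1): for each constraint row a, a·d ≤ 0 —
  (3)(0) + (-2)(1) = -2 ≤ 0
  (1)(0) + (-1)(1) = -1 ≤ 0
and d ≥ 0, so (0, 0) + t·d stays feasible for every t ≥ 0. Along this ray z = -6u - 2v changes by -2 per unit t, so z → −∞.

Unbounded — the objective can decrease without bound over the feasible region.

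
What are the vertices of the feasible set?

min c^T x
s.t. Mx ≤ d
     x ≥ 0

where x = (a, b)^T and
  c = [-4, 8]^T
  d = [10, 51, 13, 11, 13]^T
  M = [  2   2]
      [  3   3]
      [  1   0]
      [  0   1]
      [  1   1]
Each vertex is the intersection of two constraint boundaries that also satisfies all remaining constraints:
  a = 0 and b = 0 → (0, 0)
  2a + 2b = 10 and b = 0 → (5, 0)
  2a + 2b = 10 and a = 0 → (0, 5)

Vertices: (0, 0), (5, 0), (0, 5)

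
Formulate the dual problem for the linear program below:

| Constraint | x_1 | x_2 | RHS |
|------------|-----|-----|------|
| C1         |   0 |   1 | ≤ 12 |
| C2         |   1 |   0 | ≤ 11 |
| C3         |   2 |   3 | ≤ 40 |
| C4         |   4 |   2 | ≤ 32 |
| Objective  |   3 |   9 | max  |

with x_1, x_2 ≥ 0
Minimize: z = 12y1 + 11y2 + 40y3 + 32y4

Subject to:
  C1: -y2 - 2y3 - 4y4 ≤ -3
  C2: -y1 - 3y3 - 2y4 ≤ -9
  y1, y2, y3, y4 ≥ 0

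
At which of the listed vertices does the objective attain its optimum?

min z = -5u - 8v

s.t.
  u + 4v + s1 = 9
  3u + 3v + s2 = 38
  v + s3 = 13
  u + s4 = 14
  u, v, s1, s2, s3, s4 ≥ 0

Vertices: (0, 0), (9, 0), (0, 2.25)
Evaluating z = -5u - 8v at each vertex:
  (0, 0): z = 0
  (9, 0): z = -45
  (0, 2.25): z = -18

The smallest value is z = -45, attained at (9, 0).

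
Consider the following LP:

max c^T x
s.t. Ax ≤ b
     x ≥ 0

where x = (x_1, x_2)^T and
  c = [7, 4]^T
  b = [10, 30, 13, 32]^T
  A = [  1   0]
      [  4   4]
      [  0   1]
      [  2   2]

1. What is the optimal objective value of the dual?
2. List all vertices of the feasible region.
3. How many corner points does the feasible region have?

1. 52.5 (by strong duality, equal to the primal optimum)
2. (0, 0), (7.5, 0), (0, 7.5)
3. 3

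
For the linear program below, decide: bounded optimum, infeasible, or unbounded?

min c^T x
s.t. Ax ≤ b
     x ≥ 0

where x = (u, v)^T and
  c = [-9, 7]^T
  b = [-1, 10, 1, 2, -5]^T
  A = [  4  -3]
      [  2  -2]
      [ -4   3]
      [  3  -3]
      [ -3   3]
One constraint requires 3u - 3v ≤ 2, while the constraint -3u + 3v ≤ -5 is equivalent to 3u - 3v ≥ 5. Together they would need 5 ≤ 3u - 3v ≤ 2, which is impossible since 5 > 2. No point satisfies all constraints.

Infeasible — the constraint set is empty.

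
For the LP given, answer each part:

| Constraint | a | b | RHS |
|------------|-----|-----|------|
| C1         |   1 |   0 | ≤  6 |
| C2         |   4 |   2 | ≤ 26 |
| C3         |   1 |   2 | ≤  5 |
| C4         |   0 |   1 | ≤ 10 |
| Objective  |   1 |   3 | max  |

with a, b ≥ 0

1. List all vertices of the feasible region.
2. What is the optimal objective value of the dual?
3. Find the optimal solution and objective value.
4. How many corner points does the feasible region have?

1. (0, 0), (5, 0), (0, 2.5)
2. 7.5 (by strong duality, equal to the primal optimum)
3. a = 0, b = 2.5, z = 7.5
4. 3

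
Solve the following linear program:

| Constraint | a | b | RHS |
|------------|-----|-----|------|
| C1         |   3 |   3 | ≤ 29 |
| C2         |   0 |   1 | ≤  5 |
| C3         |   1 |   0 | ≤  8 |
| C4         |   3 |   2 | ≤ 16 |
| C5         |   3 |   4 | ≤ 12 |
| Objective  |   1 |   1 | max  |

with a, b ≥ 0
Each vertex is the intersection of two constraint boundaries that also satisfies all remaining constraints:
  a = 0 and b = 0 → (0, 0)
  3a + 4b = 12 and b = 0 → (4, 0)
  3a + 4b = 12 and a = 0 → (0, 3)

Evaluating z = a + b at each vertex:
  (0, 0): z = 0
  (4, 0): z = 4
  (0, 3): z = 3

The maximum is at (4, 0) with z = 4.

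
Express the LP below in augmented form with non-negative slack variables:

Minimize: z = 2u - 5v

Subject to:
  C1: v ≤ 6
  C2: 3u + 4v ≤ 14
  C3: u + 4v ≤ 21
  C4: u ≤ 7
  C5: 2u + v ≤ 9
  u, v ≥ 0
min z = 2u - 5v

s.t.
  v + s1 = 6
  3u + 4v + s2 = 14
  u + 4v + s3 = 21
  u + s4 = 7
  2u + v + s5 = 9
  u, v, s1, s2, s3, s4, s5 ≥ 0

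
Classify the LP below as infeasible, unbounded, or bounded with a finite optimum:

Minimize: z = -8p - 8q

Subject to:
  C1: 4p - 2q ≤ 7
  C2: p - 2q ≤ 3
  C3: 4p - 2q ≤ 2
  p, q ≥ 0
Feasible point: (0, 0) satisfies every constraint, so the LP is feasible.
Direction d = (0, 1): for each constraint row a, a·d ≤ 0 —
  (4)(0) + (-2)(1) = -2 ≤ 0
  (1)(0) + (-2)(1) = -2 ≤ 0
  (4)(0) + (-2)(1) = -2 ≤ 0
and d ≥ 0, so (0, 0) + t·d stays feasible for every t ≥ 0. Along this ray z = -8p - 8q changes by -8 per unit t, so z → −∞.

The LP is unbounded; z can be made arbitrarily small.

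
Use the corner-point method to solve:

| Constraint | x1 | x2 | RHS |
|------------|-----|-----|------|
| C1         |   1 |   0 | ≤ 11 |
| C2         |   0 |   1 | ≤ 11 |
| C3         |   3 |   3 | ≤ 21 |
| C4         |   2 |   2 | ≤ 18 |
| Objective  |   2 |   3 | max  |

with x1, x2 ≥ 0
Each vertex is the intersection of two constraint boundaries that also satisfies all remaining constraints:
  x1 = 0 and x2 = 0 → (0, 0)
  3x1 + 3x2 = 21 and x2 = 0 → (7, 0)
  3x1 + 3x2 = 21 and x1 = 0 → (0, 7)

Evaluating z = 2x1 + 3x2 at each vertex:
  (0, 0): z = 0
  (7, 0): z = 14
  (0, 7): z = 21

The maximum is at (0, 7) with z = 21.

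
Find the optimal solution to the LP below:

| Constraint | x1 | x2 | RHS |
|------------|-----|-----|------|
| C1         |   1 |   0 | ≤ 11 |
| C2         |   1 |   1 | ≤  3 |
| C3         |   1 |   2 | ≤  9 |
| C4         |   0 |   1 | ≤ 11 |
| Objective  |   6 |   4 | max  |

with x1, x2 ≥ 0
x1 = 3, x2 = 0, z = 18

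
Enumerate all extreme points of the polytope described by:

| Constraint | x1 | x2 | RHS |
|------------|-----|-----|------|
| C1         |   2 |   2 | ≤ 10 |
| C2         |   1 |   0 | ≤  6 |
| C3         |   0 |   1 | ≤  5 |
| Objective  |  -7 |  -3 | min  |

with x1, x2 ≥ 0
Each vertex is the intersection of two constraint boundaries that also satisfies all remaining constraints:
  x1 = 0 and x2 = 0 → (0, 0)
  2x1 + 2x2 = 10 and x2 = 0 → (5, 0)
  2x1 + 2x2 = 10 and x2 = 5 → (0, 5)

Vertices: (0, 0), (5, 0), (0, 5)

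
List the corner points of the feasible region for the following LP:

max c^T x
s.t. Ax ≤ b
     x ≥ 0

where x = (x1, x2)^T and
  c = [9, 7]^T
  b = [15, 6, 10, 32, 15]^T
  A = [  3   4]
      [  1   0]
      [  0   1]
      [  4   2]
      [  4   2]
Each vertex is the intersection of two constraint boundaries that also satisfies all remaining constraints:
  x1 = 0 and x2 = 0 → (0, 0)
  4x1 + 2x2 = 15 and x2 = 0 → (3.75, 0)
  3x1 + 4x2 = 15 and 4x1 + 2x2 = 15 → (3, 1.5)
  3x1 + 4x2 = 15 and x1 = 0 → (0, 3.75)

Vertices: (0, 0), (3.75, 0), (3, 1.5), (0, 3.75)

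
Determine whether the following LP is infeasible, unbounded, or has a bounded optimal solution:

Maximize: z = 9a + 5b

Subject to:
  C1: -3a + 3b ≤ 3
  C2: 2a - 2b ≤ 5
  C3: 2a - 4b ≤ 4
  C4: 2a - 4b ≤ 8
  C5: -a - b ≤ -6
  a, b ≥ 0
Feasible point: (3, 3) satisfies every constraint, so the LP is feasible.
Direction d = (1, 1): for each constraint row a, a·d ≤ 0 —
  (-3)(1) + (3)(1) = 0 ≤ 0
  (2)(1) + (-2)(1) = 0 ≤ 0
  (2)(1) + (-4)(1) = -2 ≤ 0
  (2)(1) + (-4)(1) = -2 ≤ 0
  (-1)(1) + (-1)(1) = -2 ≤ 0
and d ≥ 0, so (3, 3) + t·d stays feasible for every t ≥ 0. Along this ray z = 9a + 5b changes by 14 per unit t, so z → +∞.

Unbounded: there is a feasible ray along which z → +∞.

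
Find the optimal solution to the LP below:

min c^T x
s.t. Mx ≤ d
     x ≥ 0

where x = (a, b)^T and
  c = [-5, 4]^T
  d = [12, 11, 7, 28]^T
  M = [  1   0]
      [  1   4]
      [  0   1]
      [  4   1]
Each vertex is the intersection of two constraint boundaries that also satisfies all remaining constraints:
  a = 0 and b = 0 → (0, 0)
  4a + b = 28 and b = 0 → (7, 0)
  a + 4b = 11 and 4a + b = 28 → (6.733, 1.067)
  a + 4b = 11 and a = 0 → (0, 2.75)

Evaluating z = -5a + 4b at each vertex:
  (0, 0): z = 0
  (7, 0): z = -35
  (6.733, 1.067): z = -29.4
  (0, 2.75): z = 11

The minimum is at (7, 0) with z = -35.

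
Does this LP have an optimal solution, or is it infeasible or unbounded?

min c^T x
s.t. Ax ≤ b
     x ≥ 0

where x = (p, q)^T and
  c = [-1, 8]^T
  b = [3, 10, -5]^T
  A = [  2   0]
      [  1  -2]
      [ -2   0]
One constraint requires 2p ≤ 3, while the constraint -2p ≤ -5 is equivalent to 2p ≥ 5. Together they would need 5 ≤ 2p ≤ 3, which is impossible since 5 > 3. No point satisfies all constraints.

Infeasible: no point satisfies all constraints simultaneously.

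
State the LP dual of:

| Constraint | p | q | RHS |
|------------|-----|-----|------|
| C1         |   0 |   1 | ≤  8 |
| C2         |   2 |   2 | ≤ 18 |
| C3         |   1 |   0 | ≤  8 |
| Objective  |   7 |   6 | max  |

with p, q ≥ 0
Minimize: z = 8y1 + 18y2 + 8y3

Subject to:
  C1: -2y2 - y3 ≤ -7
  C2: -y1 - 2y2 ≤ -6
  y1, y2, y3 ≥ 0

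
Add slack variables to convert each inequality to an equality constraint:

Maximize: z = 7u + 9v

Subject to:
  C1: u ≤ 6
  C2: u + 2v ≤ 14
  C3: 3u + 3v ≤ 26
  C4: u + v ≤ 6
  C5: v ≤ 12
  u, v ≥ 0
max z = 7u + 9v

s.t.
  u + s1 = 6
  u + 2v + s2 = 14
  3u + 3v + s3 = 26
  u + v + s4 = 6
  v + s5 = 12
  u, v, s1, s2, s3, s4, s5 ≥ 0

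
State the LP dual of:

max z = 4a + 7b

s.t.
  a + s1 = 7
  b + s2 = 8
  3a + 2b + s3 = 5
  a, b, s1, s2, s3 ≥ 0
Minimize: z = 7y1 + 8y2 + 5y3

Subject to:
  C1: -y1 - 3y3 ≤ -4
  C2: -y2 - 2y3 ≤ -7
  y1, y2, y3 ≥ 0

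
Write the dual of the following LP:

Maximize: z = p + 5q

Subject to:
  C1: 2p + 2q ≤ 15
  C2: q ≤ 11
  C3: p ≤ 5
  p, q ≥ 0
Minimize: z = 15y1 + 11y2 + 5y3

Subject to:
  C1: -2y1 - y3 ≤ -1
  C2: -2y1 - y2 ≤ -5
  y1, y2, y3 ≥ 0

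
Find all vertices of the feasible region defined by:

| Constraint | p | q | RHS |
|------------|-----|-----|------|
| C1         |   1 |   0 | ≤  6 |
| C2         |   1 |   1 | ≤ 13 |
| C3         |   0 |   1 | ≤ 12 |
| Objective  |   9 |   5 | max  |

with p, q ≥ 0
Each vertex is the intersection of two constraint boundaries that also satisfies all remaining constraints:
  p = 0 and q = 0 → (0, 0)
  p = 6 and q = 0 → (6, 0)
  p = 6 and p + q = 13 → (6, 7)
  p + q = 13 and q = 12 → (1, 12)
  q = 12 and p = 0 → (0, 12)

Vertices: (0, 0), (6, 0), (6, 7), (1, 12), (0, 12)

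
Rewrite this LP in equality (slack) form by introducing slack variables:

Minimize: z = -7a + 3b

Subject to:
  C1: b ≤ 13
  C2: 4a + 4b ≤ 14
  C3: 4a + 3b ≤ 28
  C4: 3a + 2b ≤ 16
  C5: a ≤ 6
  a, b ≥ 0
min z = -7a + 3b

s.t.
  b + s1 = 13
  4a + 4b + s2 = 14
  4a + 3b + s3 = 28
  3a + 2b + s4 = 16
  a + s5 = 6
  a, b, s1, s2, s3, s4, s5 ≥ 0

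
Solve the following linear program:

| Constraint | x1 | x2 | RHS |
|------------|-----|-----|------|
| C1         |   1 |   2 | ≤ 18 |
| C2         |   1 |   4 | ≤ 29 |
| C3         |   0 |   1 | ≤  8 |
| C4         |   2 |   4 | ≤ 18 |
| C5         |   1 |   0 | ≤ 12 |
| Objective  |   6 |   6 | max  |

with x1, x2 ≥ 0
Each vertex is the intersection of two constraint boundaries that also satisfies all remaining constraints:
  x1 = 0 and x2 = 0 → (0, 0)
  2x1 + 4x2 = 18 and x2 = 0 → (9, 0)
  2x1 + 4x2 = 18 and x1 = 0 → (0, 4.5)

Evaluating z = 6x1 + 6x2 at each vertex:
  (0, 0): z = 0
  (9, 0): z = 54
  (0, 4.5): z = 27

The maximum is at (9, 0) with z = 54.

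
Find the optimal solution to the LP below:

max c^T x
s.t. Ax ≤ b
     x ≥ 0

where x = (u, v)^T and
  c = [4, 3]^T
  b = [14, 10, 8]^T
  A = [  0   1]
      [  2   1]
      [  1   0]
u = 0, v = 10, z = 30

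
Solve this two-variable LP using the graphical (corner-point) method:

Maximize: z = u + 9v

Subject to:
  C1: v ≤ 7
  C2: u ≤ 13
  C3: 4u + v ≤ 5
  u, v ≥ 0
Each vertex is the intersection of two constraint boundaries that also satisfies all remaining constraints:
  u = 0 and v = 0 → (0, 0)
  4u + v = 5 and v = 0 → (1.25, 0)
  4u + v = 5 and u = 0 → (0, 5)

Evaluating z = u + 9v at each vertex:
  (0, 0): z = 0
  (1.25, 0): z = 1.25
  (0, 5): z = 45

The maximum is at (0, 5) with z = 45.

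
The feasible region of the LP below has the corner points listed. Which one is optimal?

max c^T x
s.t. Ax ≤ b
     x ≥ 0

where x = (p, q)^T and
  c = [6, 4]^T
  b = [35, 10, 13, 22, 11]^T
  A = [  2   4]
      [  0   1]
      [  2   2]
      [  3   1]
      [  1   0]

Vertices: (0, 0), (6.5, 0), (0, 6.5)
(6.5, 0) with z = 39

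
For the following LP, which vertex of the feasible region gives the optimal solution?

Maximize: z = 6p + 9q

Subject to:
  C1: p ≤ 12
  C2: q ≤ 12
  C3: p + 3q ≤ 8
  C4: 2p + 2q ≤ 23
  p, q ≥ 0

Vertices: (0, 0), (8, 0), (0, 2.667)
(8, 0) with z = 48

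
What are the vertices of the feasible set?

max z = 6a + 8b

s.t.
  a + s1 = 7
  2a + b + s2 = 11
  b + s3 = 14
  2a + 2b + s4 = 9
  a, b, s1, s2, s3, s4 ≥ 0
Each vertex is the intersection of two constraint boundaries that also satisfies all remaining constraints:
  a = 0 and b = 0 → (0, 0)
  2a + 2b = 9 and b = 0 → (4.5, 0)
  2a + 2b = 9 and a = 0 → (0, 4.5)

Vertices: (0, 0), (4.5, 0), (0, 4.5)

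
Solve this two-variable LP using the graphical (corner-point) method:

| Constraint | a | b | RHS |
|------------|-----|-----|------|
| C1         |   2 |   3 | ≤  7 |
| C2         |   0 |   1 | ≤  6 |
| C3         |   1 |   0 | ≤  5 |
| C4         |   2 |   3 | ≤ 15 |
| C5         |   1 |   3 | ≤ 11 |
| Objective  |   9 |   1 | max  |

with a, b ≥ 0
Each vertex is the intersection of two constraint boundaries that also satisfies all remaining constraints:
  a = 0 and b = 0 → (0, 0)
  2a + 3b = 7 and b = 0 → (3.5, 0)
  2a + 3b = 7 and a = 0 → (0, 2.333)

Evaluating z = 9a + b at each vertex:
  (0, 0): z = 0
  (3.5, 0): z = 31.5
  (0, 2.333): z = 2.333

The maximum is at (3.5, 0) with z = 31.5.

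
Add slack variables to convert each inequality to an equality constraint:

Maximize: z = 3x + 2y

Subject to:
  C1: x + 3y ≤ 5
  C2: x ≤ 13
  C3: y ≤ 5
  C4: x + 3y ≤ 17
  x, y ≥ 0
max z = 3x + 2y

s.t.
  x + 3y + s1 = 5
  x + s2 = 13
  y + s3 = 5
  x + 3y + s4 = 17
  x, y, s1, s2, s3, s4 ≥ 0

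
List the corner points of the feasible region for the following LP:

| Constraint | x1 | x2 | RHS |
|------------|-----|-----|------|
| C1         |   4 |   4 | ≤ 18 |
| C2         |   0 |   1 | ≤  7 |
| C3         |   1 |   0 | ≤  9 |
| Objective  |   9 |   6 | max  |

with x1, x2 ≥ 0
Each vertex is the intersection of two constraint boundaries that also satisfies all remaining constraints:
  x1 = 0 and x2 = 0 → (0, 0)
  4x1 + 4x2 = 18 and x2 = 0 → (4.5, 0)
  4x1 + 4x2 = 18 and x1 = 0 → (0, 4.5)

Vertices: (0, 0), (4.5, 0), (0, 4.5)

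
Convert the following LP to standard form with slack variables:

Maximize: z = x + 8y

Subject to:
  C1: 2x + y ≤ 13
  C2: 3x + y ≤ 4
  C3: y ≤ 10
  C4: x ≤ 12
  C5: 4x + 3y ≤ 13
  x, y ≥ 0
max z = x + 8y

s.t.
  2x + y + s1 = 13
  3x + y + s2 = 4
  y + s3 = 10
  x + s4 = 12
  4x + 3y + s5 = 13
  x, y, s1, s2, s3, s4, s5 ≥ 0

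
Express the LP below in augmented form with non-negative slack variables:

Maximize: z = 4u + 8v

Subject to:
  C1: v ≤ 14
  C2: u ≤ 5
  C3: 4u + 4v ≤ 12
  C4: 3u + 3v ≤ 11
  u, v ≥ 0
max z = 4u + 8v

s.t.
  v + s1 = 14
  u + s2 = 5
  4u + 4v + s3 = 12
  3u + 3v + s4 = 11
  u, v, s1, s2, s3, s4 ≥ 0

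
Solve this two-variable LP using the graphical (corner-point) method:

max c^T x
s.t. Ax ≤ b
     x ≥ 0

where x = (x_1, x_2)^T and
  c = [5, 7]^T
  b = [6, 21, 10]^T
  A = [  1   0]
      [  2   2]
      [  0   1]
x_1 = 0.5, x_2 = 10, z = 72.5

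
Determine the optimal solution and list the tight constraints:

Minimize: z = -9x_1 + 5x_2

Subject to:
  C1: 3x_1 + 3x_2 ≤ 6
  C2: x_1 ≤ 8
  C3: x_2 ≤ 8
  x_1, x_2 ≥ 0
Optimal: x_1 = 2, x_2 = 0
Slack at optimum:
  C1: slack = 0 (binding)
  C2: slack = 6
  C3: slack = 8
  x_1 ≥ 0: x_1 = 2
  x_2 ≥ 0: x_2 = 0 (binding)
Binding constraints: C1, x_2 ≥ 0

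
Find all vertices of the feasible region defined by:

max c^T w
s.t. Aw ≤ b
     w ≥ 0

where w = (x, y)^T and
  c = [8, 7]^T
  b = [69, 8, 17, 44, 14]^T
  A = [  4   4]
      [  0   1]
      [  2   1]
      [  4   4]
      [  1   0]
Each vertex is the intersection of two constraint boundaries that also satisfies all remaining constraints:
  x = 0 and y = 0 → (0, 0)
  2x + y = 17 and y = 0 → (8.5, 0)
  2x + y = 17 and 4x + 4y = 44 → (6, 5)
  y = 8 and 4x + 4y = 44 → (3, 8)
  y = 8 and x = 0 → (0, 8)

Vertices: (0, 0), (8.5, 0), (6, 5), (3, 8), (0, 8)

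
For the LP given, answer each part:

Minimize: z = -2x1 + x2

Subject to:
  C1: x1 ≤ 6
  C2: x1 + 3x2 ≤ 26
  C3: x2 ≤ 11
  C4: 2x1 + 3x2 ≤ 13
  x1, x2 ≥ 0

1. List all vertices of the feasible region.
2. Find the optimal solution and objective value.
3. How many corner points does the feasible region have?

1. (0, 0), (6, 0), (6, 0.3333), (0, 4.333)
2. x1 = 6, x2 = 0, z = -12
3. 4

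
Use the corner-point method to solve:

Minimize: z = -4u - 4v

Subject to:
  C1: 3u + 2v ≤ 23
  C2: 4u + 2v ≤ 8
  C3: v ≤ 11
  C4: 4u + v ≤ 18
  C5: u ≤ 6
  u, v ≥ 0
Each vertex is the intersection of two constraint boundaries that also satisfies all remaining constraints:
  u = 0 and v = 0 → (0, 0)
  4u + 2v = 8 and v = 0 → (2, 0)
  4u + 2v = 8 and u = 0 → (0, 4)

Evaluating z = -4u - 4v at each vertex:
  (0, 0): z = 0
  (2, 0): z = -8
  (0, 4): z = -16

The minimum is at (0, 4) with z = -16.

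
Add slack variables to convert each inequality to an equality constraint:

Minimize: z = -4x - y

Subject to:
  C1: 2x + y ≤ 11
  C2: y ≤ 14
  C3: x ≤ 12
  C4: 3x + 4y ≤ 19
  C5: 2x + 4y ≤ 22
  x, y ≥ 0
min z = -4x - y

s.t.
  2x + y + s1 = 11
  y + s2 = 14
  x + s3 = 12
  3x + 4y + s4 = 19
  2x + 4y + s5 = 22
  x, y, s1, s2, s3, s4, s5 ≥ 0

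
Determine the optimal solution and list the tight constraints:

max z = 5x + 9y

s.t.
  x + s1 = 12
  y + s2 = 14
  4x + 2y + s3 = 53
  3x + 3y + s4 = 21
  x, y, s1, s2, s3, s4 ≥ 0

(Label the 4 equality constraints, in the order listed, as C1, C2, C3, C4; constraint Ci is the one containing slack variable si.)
Optimal: x = 0, y = 7
Slack at optimum:
  C1: slack = 12
  C2: slack = 7
  C3: slack = 39
  C4: slack = 0 (binding)
  x ≥ 0: x = 0 (binding)
  y ≥ 0: y = 7
Binding constraints: C4, x ≥ 0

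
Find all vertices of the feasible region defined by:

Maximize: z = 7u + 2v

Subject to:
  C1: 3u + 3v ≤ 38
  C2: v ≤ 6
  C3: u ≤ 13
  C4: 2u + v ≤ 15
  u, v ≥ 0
Each vertex is the intersection of two constraint boundaries that also satisfies all remaining constraints:
  u = 0 and v = 0 → (0, 0)
  2u + v = 15 and v = 0 → (7.5, 0)
  v = 6 and 2u + v = 15 → (4.5, 6)
  v = 6 and u = 0 → (0, 6)

Vertices: (0, 0), (7.5, 0), (4.5, 6), (0, 6)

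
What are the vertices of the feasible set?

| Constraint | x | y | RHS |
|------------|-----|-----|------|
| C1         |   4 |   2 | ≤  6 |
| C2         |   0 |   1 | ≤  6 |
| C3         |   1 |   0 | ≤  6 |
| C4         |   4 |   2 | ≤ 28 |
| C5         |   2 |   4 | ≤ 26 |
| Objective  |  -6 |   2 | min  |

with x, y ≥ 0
Each vertex is the intersection of two constraint boundaries that also satisfies all remaining constraints:
  x = 0 and y = 0 → (0, 0)
  4x + 2y = 6 and y = 0 → (1.5, 0)
  4x + 2y = 6 and x = 0 → (0, 3)

Vertices: (0, 0), (1.5, 0), (0, 3)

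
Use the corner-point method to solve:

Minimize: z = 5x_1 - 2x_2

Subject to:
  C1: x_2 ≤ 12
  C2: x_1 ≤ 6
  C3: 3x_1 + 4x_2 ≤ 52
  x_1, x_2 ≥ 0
Each vertex is the intersection of two constraint boundaries that also satisfies all remaining constraints:
  x_1 = 0 and x_2 = 0 → (0, 0)
  x_1 = 6 and x_2 = 0 → (6, 0)
  x_1 = 6 and 3x_1 + 4x_2 = 52 → (6, 8.5)
  x_2 = 12 and 3x_1 + 4x_2 = 52 → (1.333, 12)
  x_2 = 12 and x_1 = 0 → (0, 12)

Evaluating z = 5x_1 - 2x_2 at each vertex:
  (0, 0): z = 0
  (6, 0): z = 30
  (6, 8.5): z = 13
  (1.333, 12): z = -17.33
  (0, 12): z = -24

The minimum is at (0, 12) with z = -24.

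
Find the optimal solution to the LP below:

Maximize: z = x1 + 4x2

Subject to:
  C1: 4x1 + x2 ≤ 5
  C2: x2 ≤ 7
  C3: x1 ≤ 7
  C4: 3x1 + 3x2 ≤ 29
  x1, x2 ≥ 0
Each vertex is the intersection of two constraint boundaries that also satisfies all remaining constraints:
  x1 = 0 and x2 = 0 → (0, 0)
  4x1 + x2 = 5 and x2 = 0 → (1.25, 0)
  4x1 + x2 = 5 and x1 = 0 → (0, 5)

Evaluating z = x1 + 4x2 at each vertex:
  (0, 0): z = 0
  (1.25, 0): z = 1.25
  (0, 5): z = 20

The maximum is at (0, 5) with z = 20.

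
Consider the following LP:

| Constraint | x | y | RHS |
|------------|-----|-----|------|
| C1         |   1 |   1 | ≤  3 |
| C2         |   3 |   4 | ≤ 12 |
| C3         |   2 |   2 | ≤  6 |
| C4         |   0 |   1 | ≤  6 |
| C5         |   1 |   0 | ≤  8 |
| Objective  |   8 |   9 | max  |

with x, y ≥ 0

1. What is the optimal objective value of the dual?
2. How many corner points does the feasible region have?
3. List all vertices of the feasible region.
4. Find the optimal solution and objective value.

1. 27 (by strong duality, equal to the primal optimum)
2. 3
3. (0, 0), (3, 0), (0, 3)
4. x = 0, y = 3, z = 27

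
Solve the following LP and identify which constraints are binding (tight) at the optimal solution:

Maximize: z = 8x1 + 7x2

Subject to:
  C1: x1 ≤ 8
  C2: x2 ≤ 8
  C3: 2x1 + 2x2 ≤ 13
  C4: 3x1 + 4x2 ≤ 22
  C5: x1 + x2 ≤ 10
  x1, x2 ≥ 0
Optimal: x1 = 6.5, x2 = 0
Slack at optimum:
  C1: slack = 1.5
  C2: slack = 8
  C3: slack = 0 (binding)
  C4: slack = 2.5
  C5: slack = 3.5
  x1 ≥ 0: x1 = 6.5
  x2 ≥ 0: x2 = 0 (binding)
Binding constraints: C3, x2 ≥ 0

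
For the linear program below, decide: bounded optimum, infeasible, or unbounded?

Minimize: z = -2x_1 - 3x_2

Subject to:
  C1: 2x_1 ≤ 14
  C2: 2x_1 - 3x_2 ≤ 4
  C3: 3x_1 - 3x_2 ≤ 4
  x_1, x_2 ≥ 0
Feasible point: (0, 0) satisfies every constraint, so the LP is feasible.
Direction d = (0, 1): for each constraint row a, a·d ≤ 0 —
  (2)(0) + (0)(1) = 0 ≤ 0
  (2)(0) + (-3)(1) = -3 ≤ 0
  (3)(0) + (-3)(1) = -3 ≤ 0
and d ≥ 0, so (0, 0) + t·d stays feasible for every t ≥ 0. Along this ray z = -2x_1 - 3x_2 changes by -3 per unit t, so z → −∞.

Unbounded: there is a feasible ray along which z → −∞.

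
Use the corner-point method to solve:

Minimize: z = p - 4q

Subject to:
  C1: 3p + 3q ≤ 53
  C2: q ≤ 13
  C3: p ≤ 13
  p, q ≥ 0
p = 0, q = 13, z = -52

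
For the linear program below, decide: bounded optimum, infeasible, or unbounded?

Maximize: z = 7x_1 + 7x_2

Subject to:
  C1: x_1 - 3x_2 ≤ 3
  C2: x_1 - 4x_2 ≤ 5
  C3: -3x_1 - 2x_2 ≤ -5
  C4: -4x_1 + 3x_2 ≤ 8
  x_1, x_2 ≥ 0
Feasible point: (1, 1) satisfies every constraint, so the LP is feasible.
Direction d = (1, 1): for each constraint row a, a·d ≤ 0 —
  (1)(1) + (-3)(1) = -2 ≤ 0
  (1)(1) + (-4)(1) = -3 ≤ 0
  (-3)(1) + (-2)(1) = -5 ≤ 0
  (-4)(1) + (3)(1) = -1 ≤ 0
and d ≥ 0, so (1, 1) + t·d stays feasible for every t ≥ 0. Along this ray z = 7x_1 + 7x_2 changes by 14 per unit t, so z → +∞.

Unbounded: there is a feasible ray along which z → +∞.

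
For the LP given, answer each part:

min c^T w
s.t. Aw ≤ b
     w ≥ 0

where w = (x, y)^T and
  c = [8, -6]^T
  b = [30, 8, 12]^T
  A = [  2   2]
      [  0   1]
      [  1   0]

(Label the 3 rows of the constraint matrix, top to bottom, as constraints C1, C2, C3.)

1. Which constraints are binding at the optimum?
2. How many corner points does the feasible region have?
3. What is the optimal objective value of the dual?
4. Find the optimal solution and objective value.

1. C2, x ≥ 0
2. 5
3. -48 (by strong duality, equal to the primal optimum)
4. x = 0, y = 8, z = -48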